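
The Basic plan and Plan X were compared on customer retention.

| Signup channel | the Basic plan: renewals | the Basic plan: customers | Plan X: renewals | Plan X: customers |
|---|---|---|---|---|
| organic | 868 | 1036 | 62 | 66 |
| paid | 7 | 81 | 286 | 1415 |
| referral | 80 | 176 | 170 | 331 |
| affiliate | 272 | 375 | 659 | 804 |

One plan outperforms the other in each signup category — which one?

Organic: the Basic plan 868/1036 = 83.8%, Plan X 62/66 = 93.9% → Plan X
Paid: the Basic plan 7/81 = 8.6%, Plan X 286/1415 = 20.2% → Plan X
Referral: the Basic plan 80/176 = 45.5%, Plan X 170/331 = 51.4% → Plan X
Affiliate: the Basic plan 272/375 = 72.5%, Plan X 659/804 = 82.0% → Plan X
Plan X has the higher rate in all 4 groups.

Plan X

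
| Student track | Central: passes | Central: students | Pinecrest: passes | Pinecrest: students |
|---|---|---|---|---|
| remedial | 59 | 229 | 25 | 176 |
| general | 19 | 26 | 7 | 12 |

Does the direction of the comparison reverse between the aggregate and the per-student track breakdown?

No

Remedial: Central 59/229 = 25.8%, Pinecrest 25/176 = 14.2% → Central
General: Central 19/26 = 73.1%, Pinecrest 7/12 = 58.3% → Central
Overall: Central 78/255 = 30.6%, Pinecrest 32/188 = 17.0% → Central
Central wins overall and in every student group — no reversal.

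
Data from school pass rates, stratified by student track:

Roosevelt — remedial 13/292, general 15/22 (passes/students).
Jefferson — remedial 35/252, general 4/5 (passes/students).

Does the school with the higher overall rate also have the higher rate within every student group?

Remedial: Roosevelt 13/292 = 4.5%, Jefferson 35/252 = 13.9% → Jefferson
General: Roosevelt 15/22 = 68.2%, Jefferson 4/5 = 80.0% → Jefferson
Overall: Roosevelt 28/314 = 8.9%, Jefferson 39/257 = 15.2% → Jefferson
Jefferson wins overall and in every student group — no reversal.

Yes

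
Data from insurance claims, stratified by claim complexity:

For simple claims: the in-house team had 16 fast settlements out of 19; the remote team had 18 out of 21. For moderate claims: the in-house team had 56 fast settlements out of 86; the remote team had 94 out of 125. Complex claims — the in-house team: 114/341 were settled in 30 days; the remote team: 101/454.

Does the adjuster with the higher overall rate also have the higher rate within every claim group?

Simple: the in-house team 16/19 = 84.2%, the remote team 18/21 = 85.7% → the remote team
Moderate: the in-house team 56/86 = 65.1%, the remote team 94/125 = 75.2% → the remote team
Complex: the in-house team 114/341 = 33.4%, the remote team 101/454 = 22.2% → the in-house team
Overall: the in-house team 186/446 = 41.7%, the remote team 213/600 = 35.5% → the in-house team
Neither sweeps: the in-house team wins 1 of 3 groups, the remote team wins 2. The in-house team wins overall but not every group — no Simpson reversal.

No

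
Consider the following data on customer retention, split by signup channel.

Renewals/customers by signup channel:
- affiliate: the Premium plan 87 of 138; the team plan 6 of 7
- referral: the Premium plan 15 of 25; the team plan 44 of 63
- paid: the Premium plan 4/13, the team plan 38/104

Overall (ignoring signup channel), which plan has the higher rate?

Affiliate: the Premium plan 87/138 = 63.0%, the team plan 6/7 = 85.7% → the team plan
Referral: the Premium plan 15/25 = 60.0%, the team plan 44/63 = 69.8% → the team plan
Paid: the Premium plan 4/13 = 30.8%, the team plan 38/104 = 36.5% → the team plan
Overall: the Premium plan 106/176 = 60.2%, the team plan 88/174 = 50.6% → the Premium plan
(The team plan wins every signup group but the Premium plan wins overall — the team plan's customers skew toward the low-rate paid group.)

the Premium plan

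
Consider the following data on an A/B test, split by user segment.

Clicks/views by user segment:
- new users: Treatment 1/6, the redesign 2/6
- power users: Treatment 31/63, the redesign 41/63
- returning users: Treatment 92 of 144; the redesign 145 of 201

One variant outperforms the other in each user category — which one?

the redesign

New users: Treatment 1/6 = 16.7%, the redesign 2/6 = 33.3% → the redesign
Power users: Treatment 31/63 = 49.2%, the redesign 41/63 = 65.1% → the redesign
Returning users: Treatment 92/144 = 63.9%, the redesign 145/201 = 72.1% → the redesign
The redesign has the higher rate in all 3 groups.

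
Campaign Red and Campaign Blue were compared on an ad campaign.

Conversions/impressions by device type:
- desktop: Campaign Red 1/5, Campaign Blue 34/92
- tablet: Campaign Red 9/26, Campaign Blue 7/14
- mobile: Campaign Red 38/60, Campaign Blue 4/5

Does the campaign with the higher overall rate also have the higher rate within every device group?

Desktop: Campaign Red 1/5 = 20.0%, Campaign Blue 34/92 = 37.0% → Campaign Blue
Tablet: Campaign Red 9/26 = 34.6%, Campaign Blue 7/14 = 50.0% → Campaign Blue
Mobile: Campaign Red 38/60 = 63.3%, Campaign Blue 4/5 = 80.0% → Campaign Blue
Overall: Campaign Red 48/91 = 52.7%, Campaign Blue 45/111 = 40.5% → Campaign Red
Campaign Blue wins each device group but Campaign Red wins overall — the comparison reverses. Campaign Blue's impressions skew toward desktop, which has a lower base rate.

No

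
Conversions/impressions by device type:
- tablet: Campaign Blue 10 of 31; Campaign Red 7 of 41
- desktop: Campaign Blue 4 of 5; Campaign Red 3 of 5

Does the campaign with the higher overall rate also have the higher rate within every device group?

Yes

Tablet: Campaign Blue 10/31 = 32.3%, Campaign Red 7/41 = 17.1% → Campaign Blue
Desktop: Campaign Blue 4/5 = 80.0%, Campaign Red 3/5 = 60.0% → Campaign Blue
Overall: Campaign Blue 14/36 = 38.9%, Campaign Red 10/46 = 21.7% → Campaign Blue
Campaign Blue wins overall and in every device group — no reversal.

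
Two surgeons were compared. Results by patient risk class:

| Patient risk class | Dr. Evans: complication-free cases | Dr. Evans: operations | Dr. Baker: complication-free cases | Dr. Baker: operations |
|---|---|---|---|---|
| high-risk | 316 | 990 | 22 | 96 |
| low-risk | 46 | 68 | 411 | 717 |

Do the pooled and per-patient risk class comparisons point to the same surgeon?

No

High-risk: Dr. Evans 316/990 = 31.9%, Dr. Baker 22/96 = 22.9% → Dr. Evans
Low-risk: Dr. Evans 46/68 = 67.6%, Dr. Baker 411/717 = 57.3% → Dr. Evans
Overall: Dr. Evans 362/1058 = 34.2%, Dr. Baker 433/813 = 53.3% → Dr. Baker
Dr. Evans wins each patient risk group but Dr. Baker wins overall — the comparison reverses. Dr. Evans's operations skew toward high-risk, which has a lower base rate.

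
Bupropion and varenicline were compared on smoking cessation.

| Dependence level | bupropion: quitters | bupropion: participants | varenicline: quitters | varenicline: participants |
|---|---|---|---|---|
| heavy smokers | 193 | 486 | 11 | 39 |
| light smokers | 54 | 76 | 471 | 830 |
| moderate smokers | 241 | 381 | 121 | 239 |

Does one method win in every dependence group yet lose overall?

Heavy smokers: bupropion 193/486 = 39.7%, varenicline 11/39 = 28.2% → bupropion
Light smokers: bupropion 54/76 = 71.1%, varenicline 471/830 = 56.7% → bupropion
Moderate smokers: bupropion 241/381 = 63.3%, varenicline 121/239 = 50.6% → bupropion
Overall: bupropion 488/943 = 51.7%, varenicline 603/1108 = 54.4% → varenicline
Bupropion wins each dependence group but varenicline wins overall — the comparison reverses. Bupropion's participants skew toward heavy smokers, which has a lower base rate.

Yes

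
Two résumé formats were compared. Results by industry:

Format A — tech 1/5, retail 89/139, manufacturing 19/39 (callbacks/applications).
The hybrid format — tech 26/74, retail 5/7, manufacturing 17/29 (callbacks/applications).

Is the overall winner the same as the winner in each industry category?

Tech: Format A 1/5 = 20.0%, the hybrid format 26/74 = 35.1% → the hybrid format
Retail: Format A 89/139 = 64.0%, the hybrid format 5/7 = 71.4% → the hybrid format
Manufacturing: Format A 19/39 = 48.7%, the hybrid format 17/29 = 58.6% → the hybrid format
Overall: Format A 109/183 = 59.6%, the hybrid format 48/110 = 43.6% → Format A
The hybrid format wins each industry group but Format A wins overall — the comparison reverses. The hybrid format's applications skew toward tech, which has a lower base rate.

No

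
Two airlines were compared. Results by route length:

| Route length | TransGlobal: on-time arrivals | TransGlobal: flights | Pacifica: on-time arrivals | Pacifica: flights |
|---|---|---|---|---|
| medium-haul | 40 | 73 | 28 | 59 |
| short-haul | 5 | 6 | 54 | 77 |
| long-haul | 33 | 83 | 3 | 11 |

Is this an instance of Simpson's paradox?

Medium-haul: TransGlobal 40/73 = 54.8%, Pacifica 28/59 = 47.5% → TransGlobal
Short-haul: TransGlobal 5/6 = 83.3%, Pacifica 54/77 = 70.1% → TransGlobal
Long-haul: TransGlobal 33/83 = 39.8%, Pacifica 3/11 = 27.3% → TransGlobal
Overall: TransGlobal 78/162 = 48.1%, Pacifica 85/147 = 57.8% → Pacifica
TransGlobal wins each route group but Pacifica wins overall — the comparison reverses. TransGlobal's flights skew toward long-haul, which has a lower base rate.

Yes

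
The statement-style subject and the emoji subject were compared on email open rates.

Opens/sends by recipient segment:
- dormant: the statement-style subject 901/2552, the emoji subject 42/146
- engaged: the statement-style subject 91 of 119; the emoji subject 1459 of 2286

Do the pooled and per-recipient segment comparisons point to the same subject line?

No

Dormant: the statement-style subject 901/2552 = 35.3%, the emoji subject 42/146 = 28.8% → the statement-style subject
Engaged: the statement-style subject 91/119 = 76.5%, the emoji subject 1459/2286 = 63.8% → the statement-style subject
Overall: the statement-style subject 992/2671 = 37.1%, the emoji subject 1501/2432 = 61.7% → the emoji subject
The statement-style subject wins each recipient group but the emoji subject wins overall — the comparison reverses. The statement-style subject's sends skew toward dormant, which has a lower base rate.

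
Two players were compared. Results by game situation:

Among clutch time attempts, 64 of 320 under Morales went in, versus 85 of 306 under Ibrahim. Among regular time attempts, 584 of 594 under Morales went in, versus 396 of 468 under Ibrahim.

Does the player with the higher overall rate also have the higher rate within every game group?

Clutch time: Morales 64/320 = 20.0%, Ibrahim 85/306 = 27.8% → Ibrahim
Regular time: Morales 584/594 = 98.3%, Ibrahim 396/468 = 84.6% → Morales
Overall: Morales 648/914 = 70.9%, Ibrahim 481/774 = 62.1% → Morales
Neither sweeps: Morales wins 1 of 2 groups, Ibrahim wins 1. Morales wins overall but not every group — no Simpson reversal.

No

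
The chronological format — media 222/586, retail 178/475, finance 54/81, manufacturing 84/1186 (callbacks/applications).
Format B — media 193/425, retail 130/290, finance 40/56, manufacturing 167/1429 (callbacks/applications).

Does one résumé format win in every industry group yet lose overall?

Media: the chronological format 222/586 = 37.9%, Format B 193/425 = 45.4% → Format B
Retail: the chronological format 178/475 = 37.5%, Format B 130/290 = 44.8% → Format B
Finance: the chronological format 54/81 = 66.7%, Format B 40/56 = 71.4% → Format B
Manufacturing: the chronological format 84/1186 = 7.1%, Format B 167/1429 = 11.7% → Format B
Overall: the chronological format 538/2328 = 23.1%, Format B 530/2200 = 24.1% → Format B
Format B wins overall and in every industry group — no reversal.

No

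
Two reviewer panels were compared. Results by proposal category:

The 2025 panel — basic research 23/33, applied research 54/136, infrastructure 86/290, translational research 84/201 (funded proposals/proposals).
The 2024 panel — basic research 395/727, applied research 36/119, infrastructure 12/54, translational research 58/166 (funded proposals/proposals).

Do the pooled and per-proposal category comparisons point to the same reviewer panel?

Basic research: the 2025 panel 23/33 = 69.7%, the 2024 panel 395/727 = 54.3% → the 2025 panel
Applied research: the 2025 panel 54/136 = 39.7%, the 2024 panel 36/119 = 30.3% → the 2025 panel
Infrastructure: the 2025 panel 86/290 = 29.7%, the 2024 panel 12/54 = 22.2% → the 2025 panel
Translational research: the 2025 panel 84/201 = 41.8%, the 2024 panel 58/166 = 34.9% → the 2025 panel
Overall: the 2025 panel 247/660 = 37.4%, the 2024 panel 501/1066 = 47.0% → the 2024 panel
The 2025 panel wins each proposal group but the 2024 panel wins overall — the comparison reverses. The 2025 panel's proposals skew toward infrastructure, which has a lower base rate.

No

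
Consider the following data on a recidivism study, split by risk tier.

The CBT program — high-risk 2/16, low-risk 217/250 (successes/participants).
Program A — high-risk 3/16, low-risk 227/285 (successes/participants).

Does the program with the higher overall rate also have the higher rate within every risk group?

No

High-risk: the CBT program 2/16 = 12.5%, Program A 3/16 = 18.8% → Program A
Low-risk: the CBT program 217/250 = 86.8%, Program A 227/285 = 79.6% → the CBT program
Overall: the CBT program 219/266 = 82.3%, Program A 230/301 = 76.4% → the CBT program
Neither sweeps: the CBT program wins 1 of 2 groups, Program A wins 1. The CBT program wins overall but not every group — no Simpson reversal.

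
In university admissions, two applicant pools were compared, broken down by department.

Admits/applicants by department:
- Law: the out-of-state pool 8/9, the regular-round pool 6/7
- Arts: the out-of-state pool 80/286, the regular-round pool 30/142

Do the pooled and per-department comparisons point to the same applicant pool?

Yes

Law: the out-of-state pool 8/9 = 88.9%, the regular-round pool 6/7 = 85.7% → the out-of-state pool
Arts: the out-of-state pool 80/286 = 28.0%, the regular-round pool 30/142 = 21.1% → the out-of-state pool
Overall: the out-of-state pool 88/295 = 29.8%, the regular-round pool 36/149 = 24.2% → the out-of-state pool
The out-of-state pool wins overall and in every department group — no reversal.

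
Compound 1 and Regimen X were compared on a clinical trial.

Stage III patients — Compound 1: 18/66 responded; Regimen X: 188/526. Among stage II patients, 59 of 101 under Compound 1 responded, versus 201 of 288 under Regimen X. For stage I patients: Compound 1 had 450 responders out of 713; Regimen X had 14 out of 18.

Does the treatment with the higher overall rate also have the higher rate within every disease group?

Stage III: Compound 1 18/66 = 27.3%, Regimen X 188/526 = 35.7% → Regimen X
Stage II: Compound 1 59/101 = 58.4%, Regimen X 201/288 = 69.8% → Regimen X
Stage I: Compound 1 450/713 = 63.1%, Regimen X 14/18 = 77.8% → Regimen X
Overall: Compound 1 527/880 = 59.9%, Regimen X 403/832 = 48.4% → Compound 1
Regimen X wins each disease group but Compound 1 wins overall — the comparison reverses. Regimen X's patients skew toward stage III, which has a lower base rate.

No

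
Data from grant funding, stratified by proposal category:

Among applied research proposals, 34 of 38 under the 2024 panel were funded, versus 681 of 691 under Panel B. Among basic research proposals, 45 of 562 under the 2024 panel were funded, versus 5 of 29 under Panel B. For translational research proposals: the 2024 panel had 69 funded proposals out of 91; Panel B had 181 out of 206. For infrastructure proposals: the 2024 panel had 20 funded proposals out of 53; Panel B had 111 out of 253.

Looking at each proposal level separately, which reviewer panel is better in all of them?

Panel B

Applied research: the 2024 panel 34/38 = 89.5%, Panel B 681/691 = 98.6% → Panel B
Basic research: the 2024 panel 45/562 = 8.0%, Panel B 5/29 = 17.2% → Panel B
Translational research: the 2024 panel 69/91 = 75.8%, Panel B 181/206 = 87.9% → Panel B
Infrastructure: the 2024 panel 20/53 = 37.7%, Panel B 111/253 = 43.9% → Panel B
Panel B has the higher rate in all 4 groups.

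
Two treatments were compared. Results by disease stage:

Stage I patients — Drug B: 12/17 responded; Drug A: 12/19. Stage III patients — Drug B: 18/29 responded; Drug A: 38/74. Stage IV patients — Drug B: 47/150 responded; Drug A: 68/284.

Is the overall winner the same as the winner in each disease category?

Yes

Stage I: Drug B 12/17 = 70.6%, Drug A 12/19 = 63.2% → Drug B
Stage III: Drug B 18/29 = 62.1%, Drug A 38/74 = 51.4% → Drug B
Stage IV: Drug B 47/150 = 31.3%, Drug A 68/284 = 23.9% → Drug B
Overall: Drug B 77/196 = 39.3%, Drug A 118/377 = 31.3% → Drug B
Drug B wins overall and in every disease group — no reversal.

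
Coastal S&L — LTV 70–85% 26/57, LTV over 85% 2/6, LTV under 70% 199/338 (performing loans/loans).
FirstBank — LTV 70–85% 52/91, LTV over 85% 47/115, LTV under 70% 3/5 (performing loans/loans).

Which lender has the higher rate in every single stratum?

FirstBank

LTV 70–85%: Coastal S&L 26/57 = 45.6%, FirstBank 52/91 = 57.1% → FirstBank
LTV over 85%: Coastal S&L 2/6 = 33.3%, FirstBank 47/115 = 40.9% → FirstBank
LTV under 70%: Coastal S&L 199/338 = 58.9%, FirstBank 3/5 = 60.0% → FirstBank
FirstBank has the higher rate in all 3 groups.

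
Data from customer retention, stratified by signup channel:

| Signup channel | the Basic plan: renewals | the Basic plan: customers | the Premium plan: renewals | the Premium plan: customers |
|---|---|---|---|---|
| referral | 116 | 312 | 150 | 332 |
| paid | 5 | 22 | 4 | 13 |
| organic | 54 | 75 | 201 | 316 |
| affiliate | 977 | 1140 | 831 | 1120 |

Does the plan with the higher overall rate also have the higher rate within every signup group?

No

Referral: the Basic plan 116/312 = 37.2%, the Premium plan 150/332 = 45.2% → the Premium plan
Paid: the Basic plan 5/22 = 22.7%, the Premium plan 4/13 = 30.8% → the Premium plan
Organic: the Basic plan 54/75 = 72.0%, the Premium plan 201/316 = 63.6% → the Basic plan
Affiliate: the Basic plan 977/1140 = 85.7%, the Premium plan 831/1120 = 74.2% → the Basic plan
Overall: the Basic plan 1152/1549 = 74.4%, the Premium plan 1186/1781 = 66.6% → the Basic plan
Neither sweeps: the Basic plan wins 2 of 4 groups, the Premium plan wins 2. The Basic plan wins overall but not every group — no Simpson reversal.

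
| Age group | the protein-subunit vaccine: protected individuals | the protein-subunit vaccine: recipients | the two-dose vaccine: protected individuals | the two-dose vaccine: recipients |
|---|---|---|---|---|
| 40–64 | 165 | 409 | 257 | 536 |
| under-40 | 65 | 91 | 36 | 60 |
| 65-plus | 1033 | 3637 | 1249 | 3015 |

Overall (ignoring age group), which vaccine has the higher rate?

40–64: the protein-subunit vaccine 165/409 = 40.3%, the two-dose vaccine 257/536 = 47.9% → the two-dose vaccine
Under-40: the protein-subunit vaccine 65/91 = 71.4%, the two-dose vaccine 36/60 = 60.0% → the protein-subunit vaccine
65-plus: the protein-subunit vaccine 1033/3637 = 28.4%, the two-dose vaccine 1249/3015 = 41.4% → the two-dose vaccine
Overall: the protein-subunit vaccine 1263/4137 = 30.5%, the two-dose vaccine 1542/3611 = 42.7% → the two-dose vaccine
(Neither sweeps every age group, but the two-dose vaccine has the higher pooled rate.)

the two-dose vaccine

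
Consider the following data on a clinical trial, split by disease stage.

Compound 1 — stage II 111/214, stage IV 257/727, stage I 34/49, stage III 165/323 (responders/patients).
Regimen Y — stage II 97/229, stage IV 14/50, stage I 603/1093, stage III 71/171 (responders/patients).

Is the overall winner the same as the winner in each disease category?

No

Stage II: Compound 1 111/214 = 51.9%, Regimen Y 97/229 = 42.4% → Compound 1
Stage IV: Compound 1 257/727 = 35.4%, Regimen Y 14/50 = 28.0% → Compound 1
Stage I: Compound 1 34/49 = 69.4%, Regimen Y 603/1093 = 55.2% → Compound 1
Stage III: Compound 1 165/323 = 51.1%, Regimen Y 71/171 = 41.5% → Compound 1
Overall: Compound 1 567/1313 = 43.2%, Regimen Y 785/1543 = 50.9% → Regimen Y
Compound 1 wins each disease group but Regimen Y wins overall — the comparison reverses. Compound 1's patients skew toward stage IV, which has a lower base rate.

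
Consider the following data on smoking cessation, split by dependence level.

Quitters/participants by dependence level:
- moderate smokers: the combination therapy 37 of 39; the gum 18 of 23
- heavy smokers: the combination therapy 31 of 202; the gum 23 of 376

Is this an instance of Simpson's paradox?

No

Moderate smokers: the combination therapy 37/39 = 94.9%, the gum 18/23 = 78.3% → the combination therapy
Heavy smokers: the combination therapy 31/202 = 15.3%, the gum 23/376 = 6.1% → the combination therapy
Overall: the combination therapy 68/241 = 28.2%, the gum 41/399 = 10.3% → the combination therapy
The combination therapy wins overall and in every dependence group — no reversal.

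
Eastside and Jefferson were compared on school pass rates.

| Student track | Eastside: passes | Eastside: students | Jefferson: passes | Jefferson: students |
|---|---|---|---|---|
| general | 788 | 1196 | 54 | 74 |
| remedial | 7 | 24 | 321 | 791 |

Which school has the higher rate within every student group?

Jefferson

General: Eastside 788/1196 = 65.9%, Jefferson 54/74 = 73.0% → Jefferson
Remedial: Eastside 7/24 = 29.2%, Jefferson 321/791 = 40.6% → Jefferson
Jefferson has the higher rate in both groups.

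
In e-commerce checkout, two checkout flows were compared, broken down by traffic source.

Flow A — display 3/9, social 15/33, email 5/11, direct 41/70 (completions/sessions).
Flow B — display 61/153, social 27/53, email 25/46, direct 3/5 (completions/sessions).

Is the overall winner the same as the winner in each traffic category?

No

Display: Flow A 3/9 = 33.3%, Flow B 61/153 = 39.9% → Flow B
Social: Flow A 15/33 = 45.5%, Flow B 27/53 = 50.9% → Flow B
Email: Flow A 5/11 = 45.5%, Flow B 25/46 = 54.3% → Flow B
Direct: Flow A 41/70 = 58.6%, Flow B 3/5 = 60.0% → Flow B
Overall: Flow A 64/123 = 52.0%, Flow B 116/257 = 45.1% → Flow A
Flow B wins each traffic group but Flow A wins overall — the comparison reverses. Flow B's sessions skew toward display, which has a lower base rate.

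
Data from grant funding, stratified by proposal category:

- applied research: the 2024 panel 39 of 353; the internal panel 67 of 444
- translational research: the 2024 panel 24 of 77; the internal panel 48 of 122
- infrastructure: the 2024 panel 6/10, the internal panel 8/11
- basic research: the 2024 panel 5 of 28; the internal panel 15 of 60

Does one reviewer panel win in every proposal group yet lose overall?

No

Applied research: the 2024 panel 39/353 = 11.0%, the internal panel 67/444 = 15.1% → the internal panel
Translational research: the 2024 panel 24/77 = 31.2%, the internal panel 48/122 = 39.3% → the internal panel
Infrastructure: the 2024 panel 6/10 = 60.0%, the internal panel 8/11 = 72.7% → the internal panel
Basic research: the 2024 panel 5/28 = 17.9%, the internal panel 15/60 = 25.0% → the internal panel
Overall: the 2024 panel 74/468 = 15.8%, the internal panel 138/637 = 21.7% → the internal panel
The internal panel wins overall and in every proposal group — no reversal.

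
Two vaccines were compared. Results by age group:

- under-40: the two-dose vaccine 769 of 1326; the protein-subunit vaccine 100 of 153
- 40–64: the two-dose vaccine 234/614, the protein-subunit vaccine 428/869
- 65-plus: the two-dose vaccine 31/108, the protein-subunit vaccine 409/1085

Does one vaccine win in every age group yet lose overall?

Under-40: the two-dose vaccine 769/1326 = 58.0%, the protein-subunit vaccine 100/153 = 65.4% → the protein-subunit vaccine
40–64: the two-dose vaccine 234/614 = 38.1%, the protein-subunit vaccine 428/869 = 49.3% → the protein-subunit vaccine
65-plus: the two-dose vaccine 31/108 = 28.7%, the protein-subunit vaccine 409/1085 = 37.7% → the protein-subunit vaccine
Overall: the two-dose vaccine 1034/2048 = 50.5%, the protein-subunit vaccine 937/2107 = 44.5% → the two-dose vaccine
The protein-subunit vaccine wins each age group but the two-dose vaccine wins overall — the comparison reverses. The protein-subunit vaccine's recipients skew toward 65-plus, which has a lower base rate.

Yes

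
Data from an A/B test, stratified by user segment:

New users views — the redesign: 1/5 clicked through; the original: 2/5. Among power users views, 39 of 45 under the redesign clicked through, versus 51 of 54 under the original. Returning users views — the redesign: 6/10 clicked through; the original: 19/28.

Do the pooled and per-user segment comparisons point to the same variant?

Yes

New users: the redesign 1/5 = 20.0%, the original 2/5 = 40.0% → the original
Power users: the redesign 39/45 = 86.7%, the original 51/54 = 94.4% → the original
Returning users: the redesign 6/10 = 60.0%, the original 19/28 = 67.9% → the original
Overall: the redesign 46/60 = 76.7%, the original 72/87 = 82.8% → the original
The original wins overall and in every user group — no reversal.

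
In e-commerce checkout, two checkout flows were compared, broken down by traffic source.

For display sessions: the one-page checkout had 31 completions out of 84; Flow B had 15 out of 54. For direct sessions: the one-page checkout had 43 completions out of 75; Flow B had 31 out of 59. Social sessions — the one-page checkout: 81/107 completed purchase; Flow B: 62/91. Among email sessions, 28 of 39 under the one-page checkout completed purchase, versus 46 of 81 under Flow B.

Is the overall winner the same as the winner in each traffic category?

Display: the one-page checkout 31/84 = 36.9%, Flow B 15/54 = 27.8% → the one-page checkout
Direct: the one-page checkout 43/75 = 57.3%, Flow B 31/59 = 52.5% → the one-page checkout
Social: the one-page checkout 81/107 = 75.7%, Flow B 62/91 = 68.1% → the one-page checkout
Email: the one-page checkout 28/39 = 71.8%, Flow B 46/81 = 56.8% → the one-page checkout
Overall: the one-page checkout 183/305 = 60.0%, Flow B 154/285 = 54.0% → the one-page checkout
The one-page checkout wins overall and in every traffic group — no reversal.

Yes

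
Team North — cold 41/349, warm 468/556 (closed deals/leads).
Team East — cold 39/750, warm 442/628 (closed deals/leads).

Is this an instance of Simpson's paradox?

No

Cold: Team North 41/349 = 11.7%, Team East 39/750 = 5.2% → Team North
Warm: Team North 468/556 = 84.2%, Team East 442/628 = 70.4% → Team North
Overall: Team North 509/905 = 56.2%, Team East 481/1378 = 34.9% → Team North
Team North wins overall and in every lead group — no reversal.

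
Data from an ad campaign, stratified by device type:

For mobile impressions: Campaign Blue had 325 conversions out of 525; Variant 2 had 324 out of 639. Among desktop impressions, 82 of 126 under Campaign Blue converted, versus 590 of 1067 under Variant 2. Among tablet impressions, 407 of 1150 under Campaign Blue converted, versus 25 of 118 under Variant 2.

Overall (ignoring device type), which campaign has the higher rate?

Mobile: Campaign Blue 325/525 = 61.9%, Variant 2 324/639 = 50.7% → Campaign Blue
Desktop: Campaign Blue 82/126 = 65.1%, Variant 2 590/1067 = 55.3% → Campaign Blue
Tablet: Campaign Blue 407/1150 = 35.4%, Variant 2 25/118 = 21.2% → Campaign Blue
Overall: Campaign Blue 814/1801 = 45.2%, Variant 2 939/1824 = 51.5% → Variant 2
(Campaign Blue wins every device group but Variant 2 wins overall — Campaign Blue's impressions skew toward the low-rate tablet group.)

Variant 2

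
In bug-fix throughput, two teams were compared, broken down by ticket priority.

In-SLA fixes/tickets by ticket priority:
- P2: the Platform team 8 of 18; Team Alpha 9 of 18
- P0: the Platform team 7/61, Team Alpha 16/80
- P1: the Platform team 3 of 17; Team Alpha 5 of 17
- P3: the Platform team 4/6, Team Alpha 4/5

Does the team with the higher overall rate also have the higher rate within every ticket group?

P2: the Platform team 8/18 = 44.4%, Team Alpha 9/18 = 50.0% → Team Alpha
P0: the Platform team 7/61 = 11.5%, Team Alpha 16/80 = 20.0% → Team Alpha
P1: the Platform team 3/17 = 17.6%, Team Alpha 5/17 = 29.4% → Team Alpha
P3: the Platform team 4/6 = 66.7%, Team Alpha 4/5 = 80.0% → Team Alpha
Overall: the Platform team 22/102 = 21.6%, Team Alpha 34/120 = 28.3% → Team Alpha
Team Alpha wins overall and in every ticket group — no reversal.

Yes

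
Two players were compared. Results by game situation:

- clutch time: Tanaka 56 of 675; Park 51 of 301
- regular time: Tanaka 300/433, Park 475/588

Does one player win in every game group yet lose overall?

Clutch time: Tanaka 56/675 = 8.3%, Park 51/301 = 16.9% → Park
Regular time: Tanaka 300/433 = 69.3%, Park 475/588 = 80.8% → Park
Overall: Tanaka 356/1108 = 32.1%, Park 526/889 = 59.2% → Park
Park wins overall and in every game group — no reversal.

No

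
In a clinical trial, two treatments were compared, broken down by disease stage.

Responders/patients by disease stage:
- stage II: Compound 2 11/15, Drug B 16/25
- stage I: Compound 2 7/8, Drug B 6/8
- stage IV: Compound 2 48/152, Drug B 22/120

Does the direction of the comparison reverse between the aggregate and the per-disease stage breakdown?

Stage II: Compound 2 11/15 = 73.3%, Drug B 16/25 = 64.0% → Compound 2
Stage I: Compound 2 7/8 = 87.5%, Drug B 6/8 = 75.0% → Compound 2
Stage IV: Compound 2 48/152 = 31.6%, Drug B 22/120 = 18.3% → Compound 2
Overall: Compound 2 66/175 = 37.7%, Drug B 44/153 = 28.8% → Compound 2
Compound 2 wins overall and in every disease group — no reversal.

No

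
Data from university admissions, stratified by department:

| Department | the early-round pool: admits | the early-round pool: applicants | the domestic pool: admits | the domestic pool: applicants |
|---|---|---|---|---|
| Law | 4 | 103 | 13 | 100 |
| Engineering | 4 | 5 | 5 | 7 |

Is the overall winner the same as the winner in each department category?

No

Law: the early-round pool 4/103 = 3.9%, the domestic pool 13/100 = 13.0% → the domestic pool
Engineering: the early-round pool 4/5 = 80.0%, the domestic pool 5/7 = 71.4% → the early-round pool
Overall: the early-round pool 8/108 = 7.4%, the domestic pool 18/107 = 16.8% → the domestic pool
Neither sweeps: the early-round pool wins 1 of 2 groups, the domestic pool wins 1. The domestic pool wins overall but not every group — no Simpson reversal.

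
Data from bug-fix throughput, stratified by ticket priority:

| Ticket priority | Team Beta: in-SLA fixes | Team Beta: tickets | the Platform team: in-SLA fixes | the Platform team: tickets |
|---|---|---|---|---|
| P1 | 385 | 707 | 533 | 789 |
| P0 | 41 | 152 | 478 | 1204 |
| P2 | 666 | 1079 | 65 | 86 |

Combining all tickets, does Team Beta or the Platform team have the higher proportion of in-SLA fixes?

P1: Team Beta 385/707 = 54.5%, the Platform team 533/789 = 67.6% → the Platform team
P0: Team Beta 41/152 = 27.0%, the Platform team 478/1204 = 39.7% → the Platform team
P2: Team Beta 666/1079 = 61.7%, the Platform team 65/86 = 75.6% → the Platform team
Overall: Team Beta 1092/1938 = 56.3%, the Platform team 1076/2079 = 51.8% → Team Beta
(The Platform team wins every ticket group but Team Beta wins overall — the Platform team's tickets skew toward the low-rate P0 group.)

Team Beta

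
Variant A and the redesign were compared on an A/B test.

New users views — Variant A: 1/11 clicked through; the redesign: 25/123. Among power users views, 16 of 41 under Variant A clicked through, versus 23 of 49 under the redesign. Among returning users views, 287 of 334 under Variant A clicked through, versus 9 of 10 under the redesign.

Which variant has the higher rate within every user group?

New users: Variant A 1/11 = 9.1%, the redesign 25/123 = 20.3% → the redesign
Power users: Variant A 16/41 = 39.0%, the redesign 23/49 = 46.9% → the redesign
Returning users: Variant A 287/334 = 85.9%, the redesign 9/10 = 90.0% → the redesign
The redesign has the higher rate in all 3 groups.

the redesign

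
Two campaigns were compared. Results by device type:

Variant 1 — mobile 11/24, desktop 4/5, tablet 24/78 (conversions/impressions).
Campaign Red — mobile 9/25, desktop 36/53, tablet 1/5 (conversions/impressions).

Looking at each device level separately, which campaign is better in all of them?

Variant 1

Mobile: Variant 1 11/24 = 45.8%, Campaign Red 9/25 = 36.0% → Variant 1
Desktop: Variant 1 4/5 = 80.0%, Campaign Red 36/53 = 67.9% → Variant 1
Tablet: Variant 1 24/78 = 30.8%, Campaign Red 1/5 = 20.0% → Variant 1
Variant 1 has the higher rate in all 3 groups.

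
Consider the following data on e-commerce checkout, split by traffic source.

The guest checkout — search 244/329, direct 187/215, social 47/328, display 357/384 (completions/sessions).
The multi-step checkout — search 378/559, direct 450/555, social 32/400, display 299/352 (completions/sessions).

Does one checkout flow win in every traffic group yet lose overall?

Search: the guest checkout 244/329 = 74.2%, the multi-step checkout 378/559 = 67.6% → the guest checkout
Direct: the guest checkout 187/215 = 87.0%, the multi-step checkout 450/555 = 81.1% → the guest checkout
Social: the guest checkout 47/328 = 14.3%, the multi-step checkout 32/400 = 8.0% → the guest checkout
Display: the guest checkout 357/384 = 93.0%, the multi-step checkout 299/352 = 84.9% → the guest checkout
Overall: the guest checkout 835/1256 = 66.5%, the multi-step checkout 1159/1866 = 62.1% → the guest checkout
The guest checkout wins overall and in every traffic group — no reversal.

No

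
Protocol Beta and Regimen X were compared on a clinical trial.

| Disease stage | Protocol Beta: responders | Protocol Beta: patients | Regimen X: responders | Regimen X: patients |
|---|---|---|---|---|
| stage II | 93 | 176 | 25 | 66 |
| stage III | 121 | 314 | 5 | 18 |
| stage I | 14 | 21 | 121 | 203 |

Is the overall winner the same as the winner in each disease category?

No

Stage II: Protocol Beta 93/176 = 52.8%, Regimen X 25/66 = 37.9% → Protocol Beta
Stage III: Protocol Beta 121/314 = 38.5%, Regimen X 5/18 = 27.8% → Protocol Beta
Stage I: Protocol Beta 14/21 = 66.7%, Regimen X 121/203 = 59.6% → Protocol Beta
Overall: Protocol Beta 228/511 = 44.6%, Regimen X 151/287 = 52.6% → Regimen X
Protocol Beta wins each disease group but Regimen X wins overall — the comparison reverses. Protocol Beta's patients skew toward stage III, which has a lower base rate.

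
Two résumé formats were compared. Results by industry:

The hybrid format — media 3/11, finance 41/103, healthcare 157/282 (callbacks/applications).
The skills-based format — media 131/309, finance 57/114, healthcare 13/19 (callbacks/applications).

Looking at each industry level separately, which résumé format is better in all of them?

Media: the hybrid format 3/11 = 27.3%, the skills-based format 131/309 = 42.4% → the skills-based format
Finance: the hybrid format 41/103 = 39.8%, the skills-based format 57/114 = 50.0% → the skills-based format
Healthcare: the hybrid format 157/282 = 55.7%, the skills-based format 13/19 = 68.4% → the skills-based format
The skills-based format has the higher rate in all 3 groups.

the skills-based format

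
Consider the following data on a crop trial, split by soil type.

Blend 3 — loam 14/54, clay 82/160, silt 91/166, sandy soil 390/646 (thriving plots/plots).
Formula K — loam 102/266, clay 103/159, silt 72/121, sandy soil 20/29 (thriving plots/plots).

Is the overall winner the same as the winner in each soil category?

Loam: Blend 3 14/54 = 25.9%, Formula K 102/266 = 38.3% → Formula K
Clay: Blend 3 82/160 = 51.2%, Formula K 103/159 = 64.8% → Formula K
Silt: Blend 3 91/166 = 54.8%, Formula K 72/121 = 59.5% → Formula K
Sandy soil: Blend 3 390/646 = 60.4%, Formula K 20/29 = 69.0% → Formula K
Overall: Blend 3 577/1026 = 56.2%, Formula K 297/575 = 51.7% → Blend 3
Formula K wins each soil group but Blend 3 wins overall — the comparison reverses. Formula K's plots skew toward loam, which has a lower base rate.

No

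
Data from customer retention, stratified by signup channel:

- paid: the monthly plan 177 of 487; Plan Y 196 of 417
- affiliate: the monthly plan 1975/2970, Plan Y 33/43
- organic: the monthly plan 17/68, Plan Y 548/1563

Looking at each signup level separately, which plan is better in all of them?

Plan Y

Paid: the monthly plan 177/487 = 36.3%, Plan Y 196/417 = 47.0% → Plan Y
Affiliate: the monthly plan 1975/2970 = 66.5%, Plan Y 33/43 = 76.7% → Plan Y
Organic: the monthly plan 17/68 = 25.0%, Plan Y 548/1563 = 35.1% → Plan Y
Plan Y has the higher rate in all 3 groups.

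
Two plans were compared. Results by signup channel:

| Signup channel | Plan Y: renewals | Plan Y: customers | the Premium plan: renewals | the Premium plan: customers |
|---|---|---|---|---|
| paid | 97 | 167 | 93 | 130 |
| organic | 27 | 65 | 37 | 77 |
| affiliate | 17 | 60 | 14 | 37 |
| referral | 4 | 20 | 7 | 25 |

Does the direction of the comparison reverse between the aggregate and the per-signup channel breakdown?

No

Paid: Plan Y 97/167 = 58.1%, the Premium plan 93/130 = 71.5% → the Premium plan
Organic: Plan Y 27/65 = 41.5%, the Premium plan 37/77 = 48.1% → the Premium plan
Affiliate: Plan Y 17/60 = 28.3%, the Premium plan 14/37 = 37.8% → the Premium plan
Referral: Plan Y 4/20 = 20.0%, the Premium plan 7/25 = 28.0% → the Premium plan
Overall: Plan Y 145/312 = 46.5%, the Premium plan 151/269 = 56.1% → the Premium plan
The Premium plan wins overall and in every signup group — no reversal.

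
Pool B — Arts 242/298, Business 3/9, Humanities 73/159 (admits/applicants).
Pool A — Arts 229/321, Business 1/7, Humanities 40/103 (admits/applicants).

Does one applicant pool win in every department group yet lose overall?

No

Arts: Pool B 242/298 = 81.2%, Pool A 229/321 = 71.3% → Pool B
Business: Pool B 3/9 = 33.3%, Pool A 1/7 = 14.3% → Pool B
Humanities: Pool B 73/159 = 45.9%, Pool A 40/103 = 38.8% → Pool B
Overall: Pool B 318/466 = 68.2%, Pool A 270/431 = 62.6% → Pool B
Pool B wins overall and in every department group — no reversal.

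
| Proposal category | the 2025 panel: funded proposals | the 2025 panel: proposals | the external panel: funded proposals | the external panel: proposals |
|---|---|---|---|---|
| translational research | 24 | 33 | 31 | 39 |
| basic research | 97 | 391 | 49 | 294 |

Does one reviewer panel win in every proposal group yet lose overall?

No

Translational research: the 2025 panel 24/33 = 72.7%, the external panel 31/39 = 79.5% → the external panel
Basic research: the 2025 panel 97/391 = 24.8%, the external panel 49/294 = 16.7% → the 2025 panel
Overall: the 2025 panel 121/424 = 28.5%, the external panel 80/333 = 24.0% → the 2025 panel
Neither sweeps: the 2025 panel wins 1 of 2 groups, the external panel wins 1. The 2025 panel wins overall but not every group — no Simpson reversal.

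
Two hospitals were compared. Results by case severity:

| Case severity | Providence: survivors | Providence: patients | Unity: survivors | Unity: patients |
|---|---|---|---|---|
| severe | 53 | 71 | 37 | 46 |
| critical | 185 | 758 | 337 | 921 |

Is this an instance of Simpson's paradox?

No

Severe: Providence 53/71 = 74.6%, Unity 37/46 = 80.4% → Unity
Critical: Providence 185/758 = 24.4%, Unity 337/921 = 36.6% → Unity
Overall: Providence 238/829 = 28.7%, Unity 374/967 = 38.7% → Unity
Unity wins overall and in every case group — no reversal.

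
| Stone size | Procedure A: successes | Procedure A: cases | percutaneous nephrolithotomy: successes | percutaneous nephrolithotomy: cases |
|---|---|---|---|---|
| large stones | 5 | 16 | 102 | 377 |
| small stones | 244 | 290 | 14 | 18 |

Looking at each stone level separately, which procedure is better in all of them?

Large stones: Procedure A 5/16 = 31.2%, percutaneous nephrolithotomy 102/377 = 27.1% → Procedure A
Small stones: Procedure A 244/290 = 84.1%, percutaneous nephrolithotomy 14/18 = 77.8% → Procedure A
Procedure A has the higher rate in both groups.

Procedure A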